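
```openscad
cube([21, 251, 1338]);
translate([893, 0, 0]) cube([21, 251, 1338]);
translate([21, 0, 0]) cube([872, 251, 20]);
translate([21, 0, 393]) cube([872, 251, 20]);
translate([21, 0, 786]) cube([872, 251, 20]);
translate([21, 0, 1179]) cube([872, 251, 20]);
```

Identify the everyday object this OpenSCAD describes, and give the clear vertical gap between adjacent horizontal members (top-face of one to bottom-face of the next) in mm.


A bookshelf. The clear shelf gap is 373 mm.

Two tall side panels with 4 horizontal boards between them — a bookshelf. The first two shelf undersides are at z = 0 and z = 393; with shelf thickness 20, the clear gap is 393 − 0 − 20 = 373 mm.


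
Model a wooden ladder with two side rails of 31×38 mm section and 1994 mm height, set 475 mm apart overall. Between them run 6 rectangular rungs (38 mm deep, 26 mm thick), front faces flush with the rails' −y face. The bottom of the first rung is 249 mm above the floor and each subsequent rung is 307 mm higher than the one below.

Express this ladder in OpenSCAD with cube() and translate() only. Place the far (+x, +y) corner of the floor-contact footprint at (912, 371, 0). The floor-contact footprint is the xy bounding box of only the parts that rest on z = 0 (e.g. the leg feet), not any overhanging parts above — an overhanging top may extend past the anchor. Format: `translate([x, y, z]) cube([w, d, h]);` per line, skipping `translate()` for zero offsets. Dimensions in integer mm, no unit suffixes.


translate([437, 333, 0]) cube([31, 38, 1994]);
translate([881, 333, 0]) cube([31, 38, 1994]);
translate([468, 333, 249]) cube([413, 38, 26]);
translate([468, 333, 556]) cube([413, 38, 26]);
translate([468, 333, 863]) cube([413, 38, 26]);
translate([468, 333, 1170]) cube([413, 38, 26]);
translate([468, 333, 1477]) cube([413, 38, 26]);
translate([468, 333, 1784]) cube([413, 38, 26]);


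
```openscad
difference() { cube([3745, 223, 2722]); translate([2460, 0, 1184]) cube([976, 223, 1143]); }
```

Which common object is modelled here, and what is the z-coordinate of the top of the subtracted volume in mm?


A wall with a window opening. The window head height is 2327 mm.

A wall with a rectangular opening subtracted — a window. Sill at z = 1184, opening 1143 mm tall, so the head is at 1184 + 1143 = 2327 mm.


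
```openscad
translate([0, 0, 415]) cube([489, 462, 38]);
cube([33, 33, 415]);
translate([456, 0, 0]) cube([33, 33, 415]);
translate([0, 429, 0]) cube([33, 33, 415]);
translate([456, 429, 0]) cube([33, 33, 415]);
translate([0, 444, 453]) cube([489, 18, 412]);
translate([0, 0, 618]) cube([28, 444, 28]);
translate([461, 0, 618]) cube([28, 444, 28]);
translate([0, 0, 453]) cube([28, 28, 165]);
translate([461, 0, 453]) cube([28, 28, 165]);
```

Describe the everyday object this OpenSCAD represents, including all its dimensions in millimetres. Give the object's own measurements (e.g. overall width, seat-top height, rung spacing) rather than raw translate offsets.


A chair. The seat is a 489×462×38 mm slab with its top at z = 453 mm, on four 33×33 mm corner legs (flush with the seat edges, standing on z = 0). A flat backrest 18 mm thick, 412 mm tall, spans the full seat width and rises from the seat top along its +y edge, rear face flush with the rear of the seat. Two armrests of 28×28 mm section run along each side from the seat's front edge to the front of the backrest, top faces 193 mm above the seat top and outer faces flush with the seat's x-edges; a 28×28 mm post under the front of each armrest stands on the seat at the front corner.


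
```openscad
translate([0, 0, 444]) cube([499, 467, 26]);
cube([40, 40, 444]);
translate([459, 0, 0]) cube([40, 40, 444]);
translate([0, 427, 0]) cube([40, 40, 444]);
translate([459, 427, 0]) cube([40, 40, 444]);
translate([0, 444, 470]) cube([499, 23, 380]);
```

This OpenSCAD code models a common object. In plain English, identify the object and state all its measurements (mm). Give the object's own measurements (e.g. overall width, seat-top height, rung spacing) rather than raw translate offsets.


A chair. The seat is a 499×467×26 mm slab with its top at z = 470 mm, on four 40×40 mm corner legs (flush with the seat edges, standing on z = 0). A flat backrest 23 mm thick, 380 mm tall, spans the full seat width and rises from the seat top along its +y edge, rear face flush with the rear of the seat.


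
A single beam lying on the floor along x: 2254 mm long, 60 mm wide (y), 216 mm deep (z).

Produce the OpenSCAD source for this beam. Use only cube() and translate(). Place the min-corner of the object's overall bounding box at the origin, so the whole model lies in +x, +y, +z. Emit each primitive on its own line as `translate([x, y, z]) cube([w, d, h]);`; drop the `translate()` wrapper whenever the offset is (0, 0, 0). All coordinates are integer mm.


cube([2254, 60, 216]);


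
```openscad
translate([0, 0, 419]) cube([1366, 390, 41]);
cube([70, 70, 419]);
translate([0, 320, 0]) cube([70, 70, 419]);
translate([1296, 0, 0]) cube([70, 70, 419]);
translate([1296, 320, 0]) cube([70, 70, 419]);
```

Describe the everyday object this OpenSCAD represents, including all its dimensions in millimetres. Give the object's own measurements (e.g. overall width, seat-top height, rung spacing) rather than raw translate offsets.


A bench: a 1366×390 mm seat slab, 41 mm thick, top at z = 460 mm, on four 70×70 mm square legs flush with the seat corners and standing on z = 0.


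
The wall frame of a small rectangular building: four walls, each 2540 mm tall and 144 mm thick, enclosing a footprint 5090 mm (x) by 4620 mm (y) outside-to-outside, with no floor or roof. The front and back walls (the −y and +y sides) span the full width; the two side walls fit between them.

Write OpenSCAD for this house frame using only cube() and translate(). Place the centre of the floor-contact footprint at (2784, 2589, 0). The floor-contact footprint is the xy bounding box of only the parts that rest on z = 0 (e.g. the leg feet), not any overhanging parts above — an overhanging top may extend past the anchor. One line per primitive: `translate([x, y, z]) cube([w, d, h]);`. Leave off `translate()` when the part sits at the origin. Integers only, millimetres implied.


translate([239, 279, 0]) cube([5090, 144, 2540]);
translate([239, 4755, 0]) cube([5090, 144, 2540]);
translate([239, 423, 0]) cube([144, 4332, 2540]);
translate([5185, 423, 0]) cube([144, 4332, 2540]);


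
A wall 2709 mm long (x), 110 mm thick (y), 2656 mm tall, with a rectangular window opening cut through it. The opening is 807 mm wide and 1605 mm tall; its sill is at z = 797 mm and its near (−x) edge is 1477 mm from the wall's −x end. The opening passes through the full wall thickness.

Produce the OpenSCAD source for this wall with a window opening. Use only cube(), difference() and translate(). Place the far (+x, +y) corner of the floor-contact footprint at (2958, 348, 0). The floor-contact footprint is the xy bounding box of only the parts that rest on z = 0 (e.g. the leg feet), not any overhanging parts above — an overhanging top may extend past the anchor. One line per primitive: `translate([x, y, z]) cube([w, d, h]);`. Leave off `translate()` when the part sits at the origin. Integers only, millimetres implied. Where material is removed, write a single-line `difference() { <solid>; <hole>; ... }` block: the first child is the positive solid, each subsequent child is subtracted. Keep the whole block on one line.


difference() { translate([249, 238, 0]) cube([2709, 110, 2656]); translate([1726, 238, 797]) cube([807, 110, 1605]); }


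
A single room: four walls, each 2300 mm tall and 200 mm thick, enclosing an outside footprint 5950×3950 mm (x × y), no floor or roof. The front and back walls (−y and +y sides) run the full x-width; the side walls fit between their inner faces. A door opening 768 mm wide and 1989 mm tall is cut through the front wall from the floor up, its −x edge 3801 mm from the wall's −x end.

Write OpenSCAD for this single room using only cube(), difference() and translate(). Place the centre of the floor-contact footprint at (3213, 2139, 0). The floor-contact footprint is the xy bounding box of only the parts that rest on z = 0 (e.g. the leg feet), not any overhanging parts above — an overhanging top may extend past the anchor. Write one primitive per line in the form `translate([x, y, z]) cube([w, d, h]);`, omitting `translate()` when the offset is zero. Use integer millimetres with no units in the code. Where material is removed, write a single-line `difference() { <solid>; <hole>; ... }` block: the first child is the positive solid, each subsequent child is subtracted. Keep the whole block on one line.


difference() { translate([238, 164, 0]) cube([5950, 200, 2300]); translate([4039, 164, 0]) cube([768, 200, 1989]); }
translate([238, 3914, 0]) cube([5950, 200, 2300]);
translate([238, 364, 0]) cube([200, 3550, 2300]);
translate([5988, 364, 0]) cube([200, 3550, 2300]);


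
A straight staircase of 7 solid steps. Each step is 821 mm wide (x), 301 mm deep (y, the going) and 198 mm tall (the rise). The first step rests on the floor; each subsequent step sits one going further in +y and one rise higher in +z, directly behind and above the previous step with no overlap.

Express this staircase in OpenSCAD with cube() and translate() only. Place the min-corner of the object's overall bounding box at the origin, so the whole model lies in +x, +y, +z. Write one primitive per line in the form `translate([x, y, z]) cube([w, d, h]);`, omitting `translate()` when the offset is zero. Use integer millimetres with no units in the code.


cube([821, 301, 198]);
translate([0, 301, 198]) cube([821, 301, 198]);
translate([0, 602, 396]) cube([821, 301, 198]);
translate([0, 903, 594]) cube([821, 301, 198]);
translate([0, 1204, 792]) cube([821, 301, 198]);
translate([0, 1505, 990]) cube([821, 301, 198]);
translate([0, 1806, 1188]) cube([821, 301, 198]);


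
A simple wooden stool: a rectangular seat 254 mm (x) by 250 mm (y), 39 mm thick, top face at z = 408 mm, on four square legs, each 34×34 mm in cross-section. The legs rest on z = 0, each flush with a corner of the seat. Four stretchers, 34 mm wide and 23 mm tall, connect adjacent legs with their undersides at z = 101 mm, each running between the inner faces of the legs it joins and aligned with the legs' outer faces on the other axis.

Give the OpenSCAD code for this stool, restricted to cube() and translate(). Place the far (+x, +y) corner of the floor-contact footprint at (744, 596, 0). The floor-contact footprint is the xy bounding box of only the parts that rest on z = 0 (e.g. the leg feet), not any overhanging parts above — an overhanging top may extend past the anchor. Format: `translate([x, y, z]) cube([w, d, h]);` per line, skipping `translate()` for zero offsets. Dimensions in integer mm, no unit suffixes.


translate([490, 346, 369]) cube([254, 250, 39]);
translate([490, 346, 0]) cube([34, 34, 369]);
translate([710, 346, 0]) cube([34, 34, 369]);
translate([490, 562, 0]) cube([34, 34, 369]);
translate([710, 562, 0]) cube([34, 34, 369]);
translate([524, 346, 101]) cube([186, 34, 23]);
translate([524, 562, 101]) cube([186, 34, 23]);
translate([490, 380, 101]) cube([34, 182, 23]);
translate([710, 380, 101]) cube([34, 182, 23]);


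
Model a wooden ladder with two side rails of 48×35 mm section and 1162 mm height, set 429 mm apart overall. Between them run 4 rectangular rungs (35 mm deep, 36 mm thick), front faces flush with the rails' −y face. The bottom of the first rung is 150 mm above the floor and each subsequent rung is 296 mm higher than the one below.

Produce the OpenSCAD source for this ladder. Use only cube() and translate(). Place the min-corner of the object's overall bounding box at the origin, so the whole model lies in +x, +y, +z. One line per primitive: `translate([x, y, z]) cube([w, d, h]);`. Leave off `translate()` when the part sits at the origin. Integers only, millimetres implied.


cube([48, 35, 1162]);
translate([381, 0, 0]) cube([48, 35, 1162]);
translate([48, 0, 150]) cube([333, 35, 36]);
translate([48, 0, 446]) cube([333, 35, 36]);
translate([48, 0, 742]) cube([333, 35, 36]);
translate([48, 0, 1038]) cube([333, 35, 36]);


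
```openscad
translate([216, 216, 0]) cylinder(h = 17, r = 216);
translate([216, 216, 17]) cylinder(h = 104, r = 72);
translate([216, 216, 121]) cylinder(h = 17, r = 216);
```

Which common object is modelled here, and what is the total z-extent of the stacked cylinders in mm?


A spool. The overall height is 138 mm.

Three coaxial cylinders, large–small–large — a spool. Two 17 mm flanges and a 104 mm core give 17 + 104 + 17 = 138 mm.


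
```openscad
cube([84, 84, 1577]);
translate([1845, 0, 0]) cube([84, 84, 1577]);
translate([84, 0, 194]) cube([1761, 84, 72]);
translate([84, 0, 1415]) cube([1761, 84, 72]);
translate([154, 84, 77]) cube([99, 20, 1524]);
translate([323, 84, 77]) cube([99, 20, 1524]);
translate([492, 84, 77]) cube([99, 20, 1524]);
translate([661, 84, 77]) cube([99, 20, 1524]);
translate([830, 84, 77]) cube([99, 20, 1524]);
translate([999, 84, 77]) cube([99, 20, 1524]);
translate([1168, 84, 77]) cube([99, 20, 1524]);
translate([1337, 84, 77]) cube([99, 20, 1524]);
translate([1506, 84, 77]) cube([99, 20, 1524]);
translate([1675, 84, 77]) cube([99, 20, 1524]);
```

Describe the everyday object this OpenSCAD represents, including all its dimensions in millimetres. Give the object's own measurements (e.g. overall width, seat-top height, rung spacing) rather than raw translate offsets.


A fence section. Two 84×84 mm posts, 1577 mm tall, stand on the floor with a clear span of 1761 mm between their inner faces. Two horizontal rails of 84×72 mm section span the gap between the posts with their undersides at z = 194 mm and z = 1415 mm, flush with the posts' −y face. 10 pickets, each 99 mm wide, 20 mm thick and 1524 mm tall, are fixed to the +y face of the rails with their bottoms at z = 77 mm, spaced across the span with a 70 mm gap after the −x post and between neighbouring pickets, with 71 mm left before the +x post.


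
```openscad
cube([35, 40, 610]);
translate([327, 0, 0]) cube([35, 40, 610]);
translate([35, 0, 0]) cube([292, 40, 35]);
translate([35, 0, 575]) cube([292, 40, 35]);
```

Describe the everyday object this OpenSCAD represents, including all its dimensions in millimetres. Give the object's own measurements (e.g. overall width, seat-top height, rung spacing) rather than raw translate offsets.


A rectangular picture frame lying in the x–z plane (depth along y). The opening is 292 mm wide (x) by 540 mm tall (z), surrounded by a border 35 mm wide on all four sides. The frame is 40 mm deep and is made of two full-height vertical stiles with two horizontal rails fitted between them.


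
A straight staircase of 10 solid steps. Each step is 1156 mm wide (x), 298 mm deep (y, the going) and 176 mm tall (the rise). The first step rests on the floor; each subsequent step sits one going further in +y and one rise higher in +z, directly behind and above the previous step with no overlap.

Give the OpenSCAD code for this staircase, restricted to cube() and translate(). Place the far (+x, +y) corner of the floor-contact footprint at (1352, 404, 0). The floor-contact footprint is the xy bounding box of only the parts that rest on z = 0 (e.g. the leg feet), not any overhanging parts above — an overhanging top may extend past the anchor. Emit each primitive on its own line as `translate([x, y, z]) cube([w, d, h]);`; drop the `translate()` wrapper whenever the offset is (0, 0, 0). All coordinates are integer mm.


translate([196, 106, 0]) cube([1156, 298, 176]);
translate([196, 404, 176]) cube([1156, 298, 176]);
translate([196, 702, 352]) cube([1156, 298, 176]);
translate([196, 1000, 528]) cube([1156, 298, 176]);
translate([196, 1298, 704]) cube([1156, 298, 176]);
translate([196, 1596, 880]) cube([1156, 298, 176]);
translate([196, 1894, 1056]) cube([1156, 298, 176]);
translate([196, 2192, 1232]) cube([1156, 298, 176]);
translate([196, 2490, 1408]) cube([1156, 298, 176]);
translate([196, 2788, 1584]) cube([1156, 298, 176]);


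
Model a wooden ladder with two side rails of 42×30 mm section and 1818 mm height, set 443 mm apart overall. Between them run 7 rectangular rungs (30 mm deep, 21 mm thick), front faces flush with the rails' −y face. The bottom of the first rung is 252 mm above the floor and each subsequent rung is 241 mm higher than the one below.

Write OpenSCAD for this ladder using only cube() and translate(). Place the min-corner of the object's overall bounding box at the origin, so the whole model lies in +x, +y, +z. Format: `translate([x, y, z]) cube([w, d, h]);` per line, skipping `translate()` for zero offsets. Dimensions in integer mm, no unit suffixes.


cube([42, 30, 1818]);
translate([401, 0, 0]) cube([42, 30, 1818]);
translate([42, 0, 252]) cube([359, 30, 21]);
translate([42, 0, 493]) cube([359, 30, 21]);
translate([42, 0, 734]) cube([359, 30, 21]);
translate([42, 0, 975]) cube([359, 30, 21]);
translate([42, 0, 1216]) cube([359, 30, 21]);
translate([42, 0, 1457]) cube([359, 30, 21]);
translate([42, 0, 1698]) cube([359, 30, 21]);


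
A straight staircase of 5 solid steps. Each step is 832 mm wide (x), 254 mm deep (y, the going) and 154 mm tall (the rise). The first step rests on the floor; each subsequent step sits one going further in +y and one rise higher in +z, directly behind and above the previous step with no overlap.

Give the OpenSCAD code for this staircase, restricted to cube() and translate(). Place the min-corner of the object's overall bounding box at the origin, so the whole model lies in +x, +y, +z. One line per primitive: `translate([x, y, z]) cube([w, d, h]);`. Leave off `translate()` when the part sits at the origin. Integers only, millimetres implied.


cube([832, 254, 154]);
translate([0, 254, 154]) cube([832, 254, 154]);
translate([0, 508, 308]) cube([832, 254, 154]);
translate([0, 762, 462]) cube([832, 254, 154]);
translate([0, 1016, 616]) cube([832, 254, 154]);


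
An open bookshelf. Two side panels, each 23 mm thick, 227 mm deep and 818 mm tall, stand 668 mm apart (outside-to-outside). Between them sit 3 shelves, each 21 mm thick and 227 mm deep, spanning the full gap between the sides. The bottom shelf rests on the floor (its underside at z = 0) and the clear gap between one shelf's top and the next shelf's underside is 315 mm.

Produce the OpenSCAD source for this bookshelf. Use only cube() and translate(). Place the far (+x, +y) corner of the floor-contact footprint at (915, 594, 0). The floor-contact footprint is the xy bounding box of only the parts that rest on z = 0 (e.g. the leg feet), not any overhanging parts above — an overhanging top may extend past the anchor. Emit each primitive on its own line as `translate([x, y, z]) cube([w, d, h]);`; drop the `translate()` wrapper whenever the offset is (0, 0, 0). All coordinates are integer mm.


translate([247, 367, 0]) cube([23, 227, 818]);
translate([892, 367, 0]) cube([23, 227, 818]);
translate([270, 367, 0]) cube([622, 227, 21]);
translate([270, 367, 336]) cube([622, 227, 21]);
translate([270, 367, 672]) cube([622, 227, 21]);


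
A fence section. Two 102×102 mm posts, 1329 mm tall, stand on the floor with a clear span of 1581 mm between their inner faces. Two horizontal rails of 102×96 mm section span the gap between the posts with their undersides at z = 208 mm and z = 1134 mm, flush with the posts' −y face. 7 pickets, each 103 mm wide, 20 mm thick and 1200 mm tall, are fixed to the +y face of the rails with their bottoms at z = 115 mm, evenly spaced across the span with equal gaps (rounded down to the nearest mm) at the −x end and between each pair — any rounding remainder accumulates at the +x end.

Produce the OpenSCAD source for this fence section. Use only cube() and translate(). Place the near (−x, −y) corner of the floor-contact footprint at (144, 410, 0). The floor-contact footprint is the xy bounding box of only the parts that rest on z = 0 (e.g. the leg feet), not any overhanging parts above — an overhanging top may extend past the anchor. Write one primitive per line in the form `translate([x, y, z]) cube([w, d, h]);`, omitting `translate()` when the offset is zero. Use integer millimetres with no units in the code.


translate([144, 410, 0]) cube([102, 102, 1329]);
translate([1827, 410, 0]) cube([102, 102, 1329]);
translate([246, 410, 208]) cube([1581, 102, 96]);
translate([246, 410, 1134]) cube([1581, 102, 96]);
translate([353, 512, 115]) cube([103, 20, 1200]);
translate([563, 512, 115]) cube([103, 20, 1200]);
translate([773, 512, 115]) cube([103, 20, 1200]);
translate([983, 512, 115]) cube([103, 20, 1200]);
translate([1193, 512, 115]) cube([103, 20, 1200]);
translate([1403, 512, 115]) cube([103, 20, 1200]);
translate([1613, 512, 115]) cube([103, 20, 1200]);


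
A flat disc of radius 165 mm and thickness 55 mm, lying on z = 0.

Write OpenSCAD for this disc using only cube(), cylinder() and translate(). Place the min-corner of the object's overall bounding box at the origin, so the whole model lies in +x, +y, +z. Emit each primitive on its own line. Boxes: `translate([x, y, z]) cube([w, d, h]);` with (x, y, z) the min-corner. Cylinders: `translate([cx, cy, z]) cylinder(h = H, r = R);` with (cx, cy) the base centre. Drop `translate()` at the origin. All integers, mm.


translate([165, 165, 0]) cylinder(h = 55, r = 165);


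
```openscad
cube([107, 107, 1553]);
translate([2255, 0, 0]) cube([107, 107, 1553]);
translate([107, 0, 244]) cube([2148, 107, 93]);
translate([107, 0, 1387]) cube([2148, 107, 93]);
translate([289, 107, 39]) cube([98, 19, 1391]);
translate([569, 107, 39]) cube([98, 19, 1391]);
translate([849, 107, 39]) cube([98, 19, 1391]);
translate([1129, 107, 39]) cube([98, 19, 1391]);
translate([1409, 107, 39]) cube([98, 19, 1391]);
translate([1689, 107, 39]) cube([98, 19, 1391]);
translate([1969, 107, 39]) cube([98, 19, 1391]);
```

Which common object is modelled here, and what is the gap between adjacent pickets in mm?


A fence section. The picket gap is 182 mm.

Two posts, two rails, 7 pickets — a fence section. Span 2148 mm holds 7 pickets of 98 mm with 8 equal gaps: ⌊(2148 − 7·98) / 8⌋ = 182 mm.


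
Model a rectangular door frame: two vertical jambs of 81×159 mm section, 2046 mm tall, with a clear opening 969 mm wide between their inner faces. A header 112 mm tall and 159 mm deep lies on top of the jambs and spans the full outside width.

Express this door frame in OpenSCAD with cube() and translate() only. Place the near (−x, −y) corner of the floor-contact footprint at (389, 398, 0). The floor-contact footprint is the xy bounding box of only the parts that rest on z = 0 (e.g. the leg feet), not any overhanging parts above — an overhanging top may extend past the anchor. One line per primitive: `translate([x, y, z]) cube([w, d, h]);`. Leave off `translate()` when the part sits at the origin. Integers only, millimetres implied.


translate([389, 398, 0]) cube([81, 159, 2046]);
translate([1439, 398, 0]) cube([81, 159, 2046]);
translate([389, 398, 2046]) cube([1131, 159, 112]);


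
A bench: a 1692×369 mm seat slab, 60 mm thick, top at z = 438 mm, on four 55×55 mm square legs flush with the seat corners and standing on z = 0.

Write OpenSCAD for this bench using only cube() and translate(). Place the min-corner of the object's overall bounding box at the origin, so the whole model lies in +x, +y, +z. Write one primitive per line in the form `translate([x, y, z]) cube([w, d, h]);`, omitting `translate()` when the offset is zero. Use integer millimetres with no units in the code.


// leg_h = 438 − 60 = 378
translate([0, 0, 378]) cube([1692, 369, 60]);
cube([55, 55, 378]);
translate([0, 314, 0]) cube([55, 55, 378]);
translate([1637, 0, 0]) cube([55, 55, 378]);
translate([1637, 314, 0]) cube([55, 55, 378]);


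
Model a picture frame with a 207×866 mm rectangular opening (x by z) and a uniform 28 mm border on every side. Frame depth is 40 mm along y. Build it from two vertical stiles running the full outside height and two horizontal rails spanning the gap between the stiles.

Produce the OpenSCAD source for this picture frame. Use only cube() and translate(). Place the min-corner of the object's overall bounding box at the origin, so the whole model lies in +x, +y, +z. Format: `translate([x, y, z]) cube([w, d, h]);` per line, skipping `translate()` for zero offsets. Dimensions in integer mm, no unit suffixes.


cube([28, 40, 922]);
translate([235, 0, 0]) cube([28, 40, 922]);
translate([28, 0, 0]) cube([207, 40, 28]);
translate([28, 0, 894]) cube([207, 40, 28]);


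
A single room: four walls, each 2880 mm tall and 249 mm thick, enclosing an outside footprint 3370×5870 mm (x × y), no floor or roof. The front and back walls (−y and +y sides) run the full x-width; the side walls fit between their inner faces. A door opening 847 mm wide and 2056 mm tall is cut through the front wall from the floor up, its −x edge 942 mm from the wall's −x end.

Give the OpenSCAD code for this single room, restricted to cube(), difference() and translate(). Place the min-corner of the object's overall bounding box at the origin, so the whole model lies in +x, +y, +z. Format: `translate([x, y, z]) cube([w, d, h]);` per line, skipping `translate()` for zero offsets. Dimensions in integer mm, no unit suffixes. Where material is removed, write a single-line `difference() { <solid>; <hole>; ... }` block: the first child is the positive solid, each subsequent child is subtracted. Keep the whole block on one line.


difference() { cube([3370, 249, 2880]); translate([942, 0, 0]) cube([847, 249, 2056]); }
translate([0, 5621, 0]) cube([3370, 249, 2880]);
translate([0, 249, 0]) cube([249, 5372, 2880]);
translate([3121, 249, 0]) cube([249, 5372, 2880]);


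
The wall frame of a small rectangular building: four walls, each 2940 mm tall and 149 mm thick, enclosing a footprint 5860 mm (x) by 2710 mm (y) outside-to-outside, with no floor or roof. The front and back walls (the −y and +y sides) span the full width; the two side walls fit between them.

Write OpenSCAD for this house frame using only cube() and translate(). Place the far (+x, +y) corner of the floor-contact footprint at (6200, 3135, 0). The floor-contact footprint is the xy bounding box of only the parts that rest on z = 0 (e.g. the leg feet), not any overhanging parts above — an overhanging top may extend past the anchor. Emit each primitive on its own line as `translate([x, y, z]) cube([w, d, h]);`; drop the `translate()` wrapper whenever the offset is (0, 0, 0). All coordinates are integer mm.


translate([340, 425, 0]) cube([5860, 149, 2940]);
translate([340, 2986, 0]) cube([5860, 149, 2940]);
translate([340, 574, 0]) cube([149, 2412, 2940]);
translate([6051, 574, 0]) cube([149, 2412, 2940]);


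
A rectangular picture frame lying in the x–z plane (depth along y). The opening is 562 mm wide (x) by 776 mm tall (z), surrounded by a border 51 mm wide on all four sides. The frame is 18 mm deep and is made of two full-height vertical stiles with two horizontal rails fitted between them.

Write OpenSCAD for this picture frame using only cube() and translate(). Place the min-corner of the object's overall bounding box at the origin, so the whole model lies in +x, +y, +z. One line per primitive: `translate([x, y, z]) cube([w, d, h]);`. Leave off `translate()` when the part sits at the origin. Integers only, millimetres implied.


cube([51, 18, 878]);
translate([613, 0, 0]) cube([51, 18, 878]);
translate([51, 0, 0]) cube([562, 18, 51]);
translate([51, 0, 827]) cube([562, 18, 51]);


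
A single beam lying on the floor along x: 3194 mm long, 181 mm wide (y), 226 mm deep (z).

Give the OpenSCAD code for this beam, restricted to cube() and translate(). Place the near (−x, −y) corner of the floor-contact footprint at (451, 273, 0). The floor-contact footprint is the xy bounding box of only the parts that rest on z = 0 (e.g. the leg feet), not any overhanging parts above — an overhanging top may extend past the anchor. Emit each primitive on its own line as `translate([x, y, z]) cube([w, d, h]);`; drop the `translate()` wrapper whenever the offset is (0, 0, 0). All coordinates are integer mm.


translate([451, 273, 0]) cube([3194, 181, 226]);


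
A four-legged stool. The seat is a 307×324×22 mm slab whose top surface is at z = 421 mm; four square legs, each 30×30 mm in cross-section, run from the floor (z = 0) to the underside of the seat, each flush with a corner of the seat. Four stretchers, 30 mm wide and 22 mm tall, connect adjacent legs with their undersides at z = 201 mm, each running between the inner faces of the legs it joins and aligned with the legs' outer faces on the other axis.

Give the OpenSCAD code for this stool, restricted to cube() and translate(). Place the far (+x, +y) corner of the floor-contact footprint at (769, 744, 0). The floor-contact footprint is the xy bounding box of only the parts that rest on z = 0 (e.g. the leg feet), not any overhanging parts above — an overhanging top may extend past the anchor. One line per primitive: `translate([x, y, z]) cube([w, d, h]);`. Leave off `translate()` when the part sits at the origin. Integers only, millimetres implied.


// leg_h = 421 - 22 = 399
// stretcher span = 307 - 2*30 = 247
translate([462, 420, 399]) cube([307, 324, 22]);
translate([462, 420, 0]) cube([30, 30, 399]);
translate([739, 420, 0]) cube([30, 30, 399]);
translate([462, 714, 0]) cube([30, 30, 399]);
translate([739, 714, 0]) cube([30, 30, 399]);
translate([492, 420, 201]) cube([247, 30, 22]);
translate([492, 714, 201]) cube([247, 30, 22]);
translate([462, 450, 201]) cube([30, 264, 22]);
translate([739, 450, 201]) cube([30, 264, 22]);


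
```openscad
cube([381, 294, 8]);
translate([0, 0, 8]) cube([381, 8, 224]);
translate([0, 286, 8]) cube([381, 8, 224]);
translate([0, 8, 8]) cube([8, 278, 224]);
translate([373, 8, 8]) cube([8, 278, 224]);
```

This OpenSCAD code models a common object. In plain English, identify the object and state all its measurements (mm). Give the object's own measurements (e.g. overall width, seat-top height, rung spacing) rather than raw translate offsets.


An open-topped rectangular box: outside dimensions 381×294×232 mm, with a uniform wall and base thickness of 8 mm. The base is a full 381×294 slab on the floor; four walls sit on top of the base. The front and back walls (the −y and +y sides) span the full width; the two side walls fit between them.


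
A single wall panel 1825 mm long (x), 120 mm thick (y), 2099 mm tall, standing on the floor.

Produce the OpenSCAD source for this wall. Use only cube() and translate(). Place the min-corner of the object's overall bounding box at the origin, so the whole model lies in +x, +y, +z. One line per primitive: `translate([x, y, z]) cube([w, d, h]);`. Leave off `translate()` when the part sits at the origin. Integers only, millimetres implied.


cube([1825, 120, 2099]);


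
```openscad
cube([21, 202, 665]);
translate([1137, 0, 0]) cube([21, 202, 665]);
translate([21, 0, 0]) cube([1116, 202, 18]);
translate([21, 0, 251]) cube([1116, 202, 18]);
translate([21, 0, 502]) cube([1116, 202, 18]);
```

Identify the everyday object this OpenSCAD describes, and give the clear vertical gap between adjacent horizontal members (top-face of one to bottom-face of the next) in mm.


A bookshelf. The clear shelf gap is 233 mm.

Two tall side panels with 3 horizontal boards between them — a bookshelf. The first two shelf undersides are at z = 0 and z = 251; with shelf thickness 18, the clear gap is 251 − 0 − 18 = 233 mm.


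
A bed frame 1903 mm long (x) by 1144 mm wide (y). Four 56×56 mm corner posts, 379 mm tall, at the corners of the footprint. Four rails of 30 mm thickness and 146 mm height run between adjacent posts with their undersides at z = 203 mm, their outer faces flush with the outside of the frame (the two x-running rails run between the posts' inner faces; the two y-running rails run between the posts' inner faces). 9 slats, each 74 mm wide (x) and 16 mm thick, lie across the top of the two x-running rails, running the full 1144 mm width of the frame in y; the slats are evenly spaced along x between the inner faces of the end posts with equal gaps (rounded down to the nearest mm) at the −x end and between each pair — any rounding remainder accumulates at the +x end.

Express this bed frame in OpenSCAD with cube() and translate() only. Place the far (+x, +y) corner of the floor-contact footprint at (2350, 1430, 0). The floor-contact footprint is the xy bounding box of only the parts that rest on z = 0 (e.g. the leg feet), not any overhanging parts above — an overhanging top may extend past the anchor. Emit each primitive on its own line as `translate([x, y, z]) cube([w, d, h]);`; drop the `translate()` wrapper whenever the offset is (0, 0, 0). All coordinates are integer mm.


translate([447, 286, 0]) cube([56, 56, 379]);
translate([447, 1374, 0]) cube([56, 56, 379]);
translate([2294, 286, 0]) cube([56, 56, 379]);
translate([2294, 1374, 0]) cube([56, 56, 379]);
translate([503, 286, 203]) cube([1791, 30, 146]);
translate([503, 1400, 203]) cube([1791, 30, 146]);
translate([447, 342, 203]) cube([30, 1032, 146]);
translate([2320, 342, 203]) cube([30, 1032, 146]);
translate([615, 286, 349]) cube([74, 1144, 16]);
translate([801, 286, 349]) cube([74, 1144, 16]);
translate([987, 286, 349]) cube([74, 1144, 16]);
translate([1173, 286, 349]) cube([74, 1144, 16]);
translate([1359, 286, 349]) cube([74, 1144, 16]);
translate([1545, 286, 349]) cube([74, 1144, 16]);
translate([1731, 286, 349]) cube([74, 1144, 16]);
translate([1917, 286, 349]) cube([74, 1144, 16]);
translate([2103, 286, 349]) cube([74, 1144, 16]);


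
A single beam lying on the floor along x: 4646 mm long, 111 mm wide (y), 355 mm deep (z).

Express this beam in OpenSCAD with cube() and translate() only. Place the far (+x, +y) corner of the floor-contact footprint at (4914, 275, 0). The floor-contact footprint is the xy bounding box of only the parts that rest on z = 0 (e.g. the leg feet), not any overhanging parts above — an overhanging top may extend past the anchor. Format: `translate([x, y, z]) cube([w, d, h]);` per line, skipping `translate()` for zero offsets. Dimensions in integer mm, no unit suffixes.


translate([268, 164, 0]) cube([4646, 111, 355]);


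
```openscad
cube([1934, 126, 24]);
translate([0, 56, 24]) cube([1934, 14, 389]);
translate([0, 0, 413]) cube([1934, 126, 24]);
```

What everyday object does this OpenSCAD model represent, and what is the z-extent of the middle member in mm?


An I-beam. The web height is 389 mm.

Two wide flanges with a thin centred web — an I-beam. Overall 437 mm minus two 24 mm flanges gives a web of 437 − 2·24 = 389 mm.


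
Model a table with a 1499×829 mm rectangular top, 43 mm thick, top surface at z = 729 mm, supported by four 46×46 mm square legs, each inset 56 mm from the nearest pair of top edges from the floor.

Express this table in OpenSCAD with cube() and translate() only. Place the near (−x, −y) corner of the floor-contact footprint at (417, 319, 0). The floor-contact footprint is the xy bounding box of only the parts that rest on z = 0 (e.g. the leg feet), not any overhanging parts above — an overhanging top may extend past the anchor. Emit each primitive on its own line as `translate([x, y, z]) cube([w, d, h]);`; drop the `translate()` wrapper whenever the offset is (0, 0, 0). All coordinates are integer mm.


translate([361, 263, 686]) cube([1499, 829, 43]);
translate([417, 319, 0]) cube([46, 46, 686]);
translate([1758, 319, 0]) cube([46, 46, 686]);
translate([417, 990, 0]) cube([46, 46, 686]);
translate([1758, 990, 0]) cube([46, 46, 686]);


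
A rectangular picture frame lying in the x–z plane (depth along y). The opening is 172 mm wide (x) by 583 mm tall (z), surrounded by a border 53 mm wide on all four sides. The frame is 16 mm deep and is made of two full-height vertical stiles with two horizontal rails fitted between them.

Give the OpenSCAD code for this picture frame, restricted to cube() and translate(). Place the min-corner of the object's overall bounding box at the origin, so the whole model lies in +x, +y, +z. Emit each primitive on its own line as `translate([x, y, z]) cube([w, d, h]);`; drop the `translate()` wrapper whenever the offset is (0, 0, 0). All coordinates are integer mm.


cube([53, 16, 689]);
translate([225, 0, 0]) cube([53, 16, 689]);
translate([53, 0, 0]) cube([172, 16, 53]);
translate([53, 0, 636]) cube([172, 16, 53]);


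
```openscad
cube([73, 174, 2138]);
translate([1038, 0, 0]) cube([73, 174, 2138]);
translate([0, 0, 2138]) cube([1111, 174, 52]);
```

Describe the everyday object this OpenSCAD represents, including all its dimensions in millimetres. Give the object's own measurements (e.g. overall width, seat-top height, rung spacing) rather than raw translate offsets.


A door frame. The clear opening is 965 mm wide and 2138 mm high. Two 73 mm wide jambs, 174 mm deep, stand either side of the opening from the floor to the top of the opening. A 52 mm thick head sits across the top of both jambs, spanning the full outside width of the frame.


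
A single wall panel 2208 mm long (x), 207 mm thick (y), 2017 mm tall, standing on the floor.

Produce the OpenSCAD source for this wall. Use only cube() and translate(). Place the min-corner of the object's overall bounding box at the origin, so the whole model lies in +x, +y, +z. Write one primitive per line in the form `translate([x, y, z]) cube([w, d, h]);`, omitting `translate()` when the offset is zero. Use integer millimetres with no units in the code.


cube([2208, 207, 2017]);


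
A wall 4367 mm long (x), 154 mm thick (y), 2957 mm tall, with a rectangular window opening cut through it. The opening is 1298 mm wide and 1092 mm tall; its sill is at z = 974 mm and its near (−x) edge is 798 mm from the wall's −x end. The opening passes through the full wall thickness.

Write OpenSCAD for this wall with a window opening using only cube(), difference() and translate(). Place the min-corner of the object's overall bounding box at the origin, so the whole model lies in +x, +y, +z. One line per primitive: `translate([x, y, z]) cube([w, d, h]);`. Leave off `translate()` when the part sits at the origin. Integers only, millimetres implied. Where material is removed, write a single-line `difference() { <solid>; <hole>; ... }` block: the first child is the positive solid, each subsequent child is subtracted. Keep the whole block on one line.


difference() { cube([4367, 154, 2957]); translate([798, 0, 974]) cube([1298, 154, 1092]); }


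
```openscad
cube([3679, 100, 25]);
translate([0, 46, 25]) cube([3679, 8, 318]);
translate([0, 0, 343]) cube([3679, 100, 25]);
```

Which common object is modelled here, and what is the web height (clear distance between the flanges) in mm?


An I-beam. The web height is 318 mm.

Two wide flanges with a thin centred web — an I-beam. Overall 368 mm minus two 25 mm flanges gives a web of 368 − 2·25 = 318 mm.


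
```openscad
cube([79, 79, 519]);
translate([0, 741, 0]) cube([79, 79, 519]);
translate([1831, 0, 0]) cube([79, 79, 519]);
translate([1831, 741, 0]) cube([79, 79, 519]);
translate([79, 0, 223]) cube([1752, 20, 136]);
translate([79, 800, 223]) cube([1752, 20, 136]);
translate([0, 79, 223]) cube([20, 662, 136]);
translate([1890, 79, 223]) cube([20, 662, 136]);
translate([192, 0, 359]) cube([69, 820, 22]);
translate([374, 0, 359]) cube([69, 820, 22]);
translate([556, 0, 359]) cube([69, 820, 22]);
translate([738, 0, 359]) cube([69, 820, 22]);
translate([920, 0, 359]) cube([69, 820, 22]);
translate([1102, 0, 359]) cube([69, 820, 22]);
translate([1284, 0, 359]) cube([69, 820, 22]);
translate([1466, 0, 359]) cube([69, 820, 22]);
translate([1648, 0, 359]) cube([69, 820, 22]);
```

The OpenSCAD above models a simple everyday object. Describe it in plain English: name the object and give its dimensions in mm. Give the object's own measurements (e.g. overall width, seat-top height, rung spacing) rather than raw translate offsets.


A bed frame 1910 mm long (x) by 820 mm wide (y). Four 79×79 mm corner posts, 519 mm tall, at the corners of the footprint. Four rails of 20 mm thickness and 136 mm height run between adjacent posts with their undersides at z = 223 mm, their outer faces flush with the outside of the frame (the two x-running rails run between the posts' inner faces; the two y-running rails run between the posts' inner faces). 9 slats, each 69 mm wide (x) and 22 mm thick, lie across the top of the two x-running rails, running the full 820 mm width of the frame in y; along x they sit between the end posts with a 113 mm gap after the −x posts and between neighbouring slats, leaving 114 mm before the +x posts.
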